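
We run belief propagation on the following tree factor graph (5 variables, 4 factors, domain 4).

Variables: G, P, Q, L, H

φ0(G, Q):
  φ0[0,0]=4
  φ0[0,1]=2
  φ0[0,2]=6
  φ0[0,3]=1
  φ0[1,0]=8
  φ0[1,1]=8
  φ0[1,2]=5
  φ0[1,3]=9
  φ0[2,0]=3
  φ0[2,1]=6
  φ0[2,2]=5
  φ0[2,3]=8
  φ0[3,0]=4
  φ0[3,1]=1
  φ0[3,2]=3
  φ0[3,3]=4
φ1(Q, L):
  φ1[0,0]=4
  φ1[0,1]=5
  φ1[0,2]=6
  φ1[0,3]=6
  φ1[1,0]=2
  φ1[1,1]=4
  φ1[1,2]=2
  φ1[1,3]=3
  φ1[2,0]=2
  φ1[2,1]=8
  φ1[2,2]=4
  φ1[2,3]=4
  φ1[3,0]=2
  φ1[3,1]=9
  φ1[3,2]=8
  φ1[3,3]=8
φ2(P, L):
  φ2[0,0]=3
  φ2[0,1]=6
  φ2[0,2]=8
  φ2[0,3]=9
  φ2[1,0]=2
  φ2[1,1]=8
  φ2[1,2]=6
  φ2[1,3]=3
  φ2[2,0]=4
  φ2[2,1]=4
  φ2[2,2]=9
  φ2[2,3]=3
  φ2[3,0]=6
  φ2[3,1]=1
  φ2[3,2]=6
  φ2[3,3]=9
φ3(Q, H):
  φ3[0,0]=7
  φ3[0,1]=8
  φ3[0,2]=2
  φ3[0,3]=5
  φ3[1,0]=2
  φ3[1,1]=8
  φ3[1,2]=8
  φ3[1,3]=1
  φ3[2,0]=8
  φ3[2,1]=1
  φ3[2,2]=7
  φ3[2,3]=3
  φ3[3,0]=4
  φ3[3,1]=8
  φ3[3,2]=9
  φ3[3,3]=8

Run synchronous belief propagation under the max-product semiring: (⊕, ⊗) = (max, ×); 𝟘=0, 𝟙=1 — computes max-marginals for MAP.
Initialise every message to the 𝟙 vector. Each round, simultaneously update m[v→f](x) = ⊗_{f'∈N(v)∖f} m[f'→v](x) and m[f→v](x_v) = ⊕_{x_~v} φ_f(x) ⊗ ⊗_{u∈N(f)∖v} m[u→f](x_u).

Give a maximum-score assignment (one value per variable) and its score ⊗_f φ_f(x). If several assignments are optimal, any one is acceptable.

assignment: (G=1, P=1, Q=3, L=1, H=2); score = 5832

init: all messages = 𝟙 over 4 values
r1 m[φ0→G] = [6, 9, 8, 4]
r1 m[φ0→Q] = [8, 8, 6, 9]
r1 m[φ1→Q] = [6, 4, 8, 9]
r1 m[φ1→L] = [4, 9, 8, 8]
r1 m[φ2→P] = [9, 8, 9, 9]
r1 m[φ2→L] = [6, 8, 9, 9]
r1 m[φ3→Q] = [8, 8, 8, 9]
r1 m[φ3→H] = [8, 8, 9, 8]
r1 m[G→φ0] = [1, 1, 1, 1]
r1 m[P→φ2] = [1, 1, 1, 1]
r1 m[Q→φ0] = [1, 1, 1, 1]
r1 m[Q→φ1] = [1, 1, 1, 1]
r1 m[Q→φ3] = [1, 1, 1, 1]
r1 m[L→φ1] = [1, 1, 1, 1]
r1 m[L→φ2] = [1, 1, 1, 1]
r1 m[H→φ3] = [1, 1, 1, 1]
r2 m[φ0→G] = [6, 9, 8, 4]
r2 m[φ0→Q] = [8, 8, 6, 9]
r2 m[φ1→Q] = [6, 4, 8, 9]
r2 m[φ1→L] = [4, 9, 8, 8]
r2 m[φ2→P] = [9, 8, 9, 9]
r2 m[φ2→L] = [6, 8, 9, 9]
r2 m[φ3→Q] = [8, 8, 8, 9]
r2 m[φ3→H] = [8, 8, 9, 8]
r2 m[G→φ0] = [1, 1, 1, 1]
r2 m[P→φ2] = [1, 1, 1, 1]
r2 m[Q→φ0] = [48, 32, 64, 81]
r2 m[Q→φ1] = [64, 64, 48, 81]
r2 m[Q→φ3] = [48, 32, 48, 81]
r2 m[L→φ1] = [6, 8, 9, 9]
r2 m[L→φ2] = [4, 9, 8, 8]
r2 m[H→φ3] = [1, 1, 1, 1]
r3 m[φ0→G] = [384, 729, 648, 324]
r3 m[φ0→Q] = [8, 8, 6, 9]
r3 m[φ1→Q] = [54, 32, 64, 72]
r3 m[φ1→L] = [256, 729, 648, 648]
r3 m[φ2→P] = [72, 72, 72, 72]
r3 m[φ2→L] = [6, 8, 9, 9]
r3 m[φ3→Q] = [8, 8, 8, 9]
r3 m[φ3→H] = [384, 648, 729, 648]
r3 m[G→φ0] = [1, 1, 1, 1]
r3 m[P→φ2] = [1, 1, 1, 1]
r3 m[Q→φ0] = [48, 32, 64, 81]
r3 m[Q→φ1] = [64, 64, 48, 81]
r3 m[Q→φ3] = [48, 32, 48, 81]
r3 m[L→φ1] = [6, 8, 9, 9]
r3 m[L→φ2] = [4, 9, 8, 8]
r3 m[H→φ3] = [1, 1, 1, 1]
r4 m[φ0→G] = [384, 729, 648, 324]
r4 m[φ0→Q] = [8, 8, 6, 9]
r4 m[φ1→Q] = [54, 32, 64, 72]
r4 m[φ1→L] = [256, 729, 648, 648]
r4 m[φ2→P] = [72, 72, 72, 72]
r4 m[φ2→L] = [6, 8, 9, 9]
r4 m[φ3→Q] = [8, 8, 8, 9]
r4 m[φ3→H] = [384, 648, 729, 648]
r4 m[G→φ0] = [1, 1, 1, 1]
r4 m[P→φ2] = [1, 1, 1, 1]
r4 m[Q→φ0] = [432, 256, 512, 648]
r4 m[Q→φ1] = [64, 64, 48, 81]
r4 m[Q→φ3] = [432, 256, 384, 648]
r4 m[L→φ1] = [6, 8, 9, 9]
r4 m[L→φ2] = [256, 729, 648, 648]
r4 m[H→φ3] = [1, 1, 1, 1]
r5 m[φ0→G] = [3072, 5832, 5184, 2592]
r5 m[φ0→Q] = [8, 8, 6, 9]
r5 m[φ1→Q] = [54, 32, 64, 72]
r5 m[φ1→L] = [256, 729, 648, 648]
r5 m[φ2→P] = [5832, 5832, 5832, 5832]
r5 m[φ2→L] = [6, 8, 9, 9]
r5 m[φ3→Q] = [8, 8, 8, 9]
r5 m[φ3→H] = [3072, 5184, 5832, 5184]
r5 m[G→φ0] = [1, 1, 1, 1]
r5 m[P→φ2] = [1, 1, 1, 1]
r5 m[Q→φ0] = [432, 256, 512, 648]
r5 m[Q→φ1] = [64, 64, 48, 81]
r5 m[Q→φ3] = [432, 256, 384, 648]
r5 m[L→φ1] = [6, 8, 9, 9]
r5 m[L→φ2] = [256, 729, 648, 648]
r5 m[H→φ3] = [1, 1, 1, 1]
r6 m[φ0→G] = [3072, 5832, 5184, 2592]
r6 m[φ0→Q] = [8, 8, 6, 9]
r6 m[φ1→Q] = [54, 32, 64, 72]
r6 m[φ1→L] = [256, 729, 648, 648]
r6 m[φ2→P] = [5832, 5832, 5832, 5832]
r6 m[φ2→L] = [6, 8, 9, 9]
r6 m[φ3→Q] = [8, 8, 8, 9]
r6 m[φ3→H] = [3072, 5184, 5832, 5184]
r6 m[G→φ0] = [1, 1, 1, 1]
r6 m[P→φ2] = [1, 1, 1, 1]
r6 m[Q→φ0] = [432, 256, 512, 648]
r6 m[Q→φ1] = [64, 64, 48, 81]
r6 m[Q→φ3] = [432, 256, 384, 648]
r6 m[L→φ1] = [6, 8, 9, 9]
r6 m[L→φ2] = [256, 729, 648, 648]
r6 m[H→φ3] = [1, 1, 1, 1]
fixed point reached at round 6
traceback from G: (G=1, P=1, Q=3, L=1, H=2), score=5832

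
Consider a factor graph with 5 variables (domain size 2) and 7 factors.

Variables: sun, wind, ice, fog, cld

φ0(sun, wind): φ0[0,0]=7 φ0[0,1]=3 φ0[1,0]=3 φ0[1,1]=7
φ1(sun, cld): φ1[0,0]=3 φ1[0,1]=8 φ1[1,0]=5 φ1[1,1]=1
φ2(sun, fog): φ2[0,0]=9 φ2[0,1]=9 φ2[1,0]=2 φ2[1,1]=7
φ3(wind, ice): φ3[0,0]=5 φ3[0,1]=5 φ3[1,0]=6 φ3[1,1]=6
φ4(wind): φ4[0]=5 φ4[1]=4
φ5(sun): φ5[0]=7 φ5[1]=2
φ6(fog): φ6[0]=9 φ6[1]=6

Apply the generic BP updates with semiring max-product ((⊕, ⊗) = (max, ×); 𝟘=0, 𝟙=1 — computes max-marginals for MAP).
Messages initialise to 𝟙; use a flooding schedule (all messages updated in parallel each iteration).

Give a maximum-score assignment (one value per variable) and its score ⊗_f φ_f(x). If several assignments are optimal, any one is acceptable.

init: all messages = 𝟙 over 2 values
r1 m[φ0→sun] = [7, 7]
r1 m[φ0→wind] = [7, 7]
r1 m[φ1→sun] = [8, 5]
r1 m[φ1→cld] = [5, 8]
r1 m[φ2→sun] = [9, 7]
r1 m[φ2→fog] = [9, 9]
r1 m[φ3→wind] = [5, 6]
r1 m[φ3→ice] = [6, 6]
r1 m[φ4→wind] = [5, 4]
r1 m[φ5→sun] = [7, 2]
r1 m[φ6→fog] = [9, 6]
r1 m[sun→φ0] = [1, 1]
r1 m[sun→φ1] = [1, 1]
r1 m[sun→φ2] = [1, 1]
r1 m[sun→φ5] = [1, 1]
r1 m[wind→φ0] = [1, 1]
r1 m[wind→φ3] = [1, 1]
r1 m[wind→φ4] = [1, 1]
r1 m[ice→φ3] = [1, 1]
r1 m[fog→φ2] = [1, 1]
r1 m[fog→φ6] = [1, 1]
r1 m[cld→φ1] = [1, 1]
r2 m[φ0→sun] = [7, 7]
r2 m[φ0→wind] = [7, 7]
r2 m[φ1→sun] = [8, 5]
r2 m[φ1→cld] = [5, 8]
r2 m[φ2→sun] = [9, 7]
r2 m[φ2→fog] = [9, 9]
r2 m[φ3→wind] = [5, 6]
r2 m[φ3→ice] = [6, 6]
r2 m[φ4→wind] = [5, 4]
r2 m[φ5→sun] = [7, 2]
r2 m[φ6→fog] = [9, 6]
r2 m[sun→φ0] = [504, 70]
r2 m[sun→φ1] = [441, 98]
r2 m[sun→φ2] = [392, 70]
r2 m[sun→φ5] = [504, 245]
r2 m[wind→φ0] = [25, 24]
r2 m[wind→φ3] = [35, 28]
r2 m[wind→φ4] = [35, 42]
r2 m[ice→φ3] = [1, 1]
r2 m[fog→φ2] = [9, 6]
r2 m[fog→φ6] = [9, 9]
r2 m[cld→φ1] = [1, 1]
r3 m[φ0→sun] = [175, 168]
r3 m[φ0→wind] = [3528, 1512]
r3 m[φ1→sun] = [8, 5]
r3 m[φ1→cld] = [1323, 3528]
r3 m[φ2→sun] = [81, 42]
r3 m[φ2→fog] = [3528, 3528]
r3 m[φ3→wind] = [5, 6]
r3 m[φ3→ice] = [175, 175]
r3 m[φ4→wind] = [5, 4]
r3 m[φ5→sun] = [7, 2]
r3 m[φ6→fog] = [9, 6]
r3 m[sun→φ0] = [504, 70]
r3 m[sun→φ1] = [441, 98]
r3 m[sun→φ2] = [392, 70]
r3 m[sun→φ5] = [504, 245]
r3 m[wind→φ0] = [25, 24]
r3 m[wind→φ3] = [35, 28]
r3 m[wind→φ4] = [35, 42]
r3 m[ice→φ3] = [1, 1]
r3 m[fog→φ2] = [9, 6]
r3 m[fog→φ6] = [9, 9]
r3 m[cld→φ1] = [1, 1]
r4 m[φ0→sun] = [175, 168]
r4 m[φ0→wind] = [3528, 1512]
r4 m[φ1→sun] = [8, 5]
r4 m[φ1→cld] = [1323, 3528]
r4 m[φ2→sun] = [81, 42]
r4 m[φ2→fog] = [3528, 3528]
r4 m[φ3→wind] = [5, 6]
r4 m[φ3→ice] = [175, 175]
r4 m[φ4→wind] = [5, 4]
r4 m[φ5→sun] = [7, 2]
r4 m[φ6→fog] = [9, 6]
r4 m[sun→φ0] = [4536, 420]
r4 m[sun→φ1] = [99225, 14112]
r4 m[sun→φ2] = [9800, 1680]
r4 m[sun→φ5] = [113400, 35280]
r4 m[wind→φ0] = [25, 24]
r4 m[wind→φ3] = [17640, 6048]
r4 m[wind→φ4] = [17640, 9072]
r4 m[ice→φ3] = [1, 1]
r4 m[fog→φ2] = [9, 6]
r4 m[fog→φ6] = [3528, 3528]
r4 m[cld→φ1] = [1, 1]
r5 m[φ0→sun] = [175, 168]
r5 m[φ0→wind] = [31752, 13608]
r5 m[φ1→sun] = [8, 5]
r5 m[φ1→cld] = [297675, 793800]
r5 m[φ2→sun] = [81, 42]
r5 m[φ2→fog] = [88200, 88200]
r5 m[φ3→wind] = [5, 6]
r5 m[φ3→ice] = [88200, 88200]
r5 m[φ4→wind] = [5, 4]
r5 m[φ5→sun] = [7, 2]
r5 m[φ6→fog] = [9, 6]
r5 m[sun→φ0] = [4536, 420]
r5 m[sun→φ1] = [99225, 14112]
r5 m[sun→φ2] = [9800, 1680]
r5 m[sun→φ5] = [113400, 35280]
r5 m[wind→φ0] = [25, 24]
r5 m[wind→φ3] = [17640, 6048]
r5 m[wind→φ4] = [17640, 9072]
r5 m[ice→φ3] = [1, 1]
r5 m[fog→φ2] = [9, 6]
r5 m[fog→φ6] = [3528, 3528]
r5 m[cld→φ1] = [1, 1]
r6 m[φ0→sun] = [175, 168]
r6 m[φ0→wind] = [31752, 13608]
r6 m[φ1→sun] = [8, 5]
r6 m[φ1→cld] = [297675, 793800]
r6 m[φ2→sun] = [81, 42]
r6 m[φ2→fog] = [88200, 88200]
r6 m[φ3→wind] = [5, 6]
r6 m[φ3→ice] = [88200, 88200]
r6 m[φ4→wind] = [5, 4]
r6 m[φ5→sun] = [7, 2]
r6 m[φ6→fog] = [9, 6]
r6 m[sun→φ0] = [4536, 420]
r6 m[sun→φ1] = [99225, 14112]
r6 m[sun→φ2] = [9800, 1680]
r6 m[sun→φ5] = [113400, 35280]
r6 m[wind→φ0] = [25, 24]
r6 m[wind→φ3] = [158760, 54432]
r6 m[wind→φ4] = [158760, 81648]
r6 m[ice→φ3] = [1, 1]
r6 m[fog→φ2] = [9, 6]
r6 m[fog→φ6] = [88200, 88200]
r6 m[cld→φ1] = [1, 1]
r7 m[φ0→sun] = [175, 168]
r7 m[φ0→wind] = [31752, 13608]
r7 m[φ1→sun] = [8, 5]
r7 m[φ1→cld] = [297675, 793800]
r7 m[φ2→sun] = [81, 42]
r7 m[φ2→fog] = [88200, 88200]
r7 m[φ3→wind] = [5, 6]
r7 m[φ3→ice] = [793800, 793800]
r7 m[φ4→wind] = [5, 4]
r7 m[φ5→sun] = [7, 2]
r7 m[φ6→fog] = [9, 6]
r7 m[sun→φ0] = [4536, 420]
r7 m[sun→φ1] = [99225, 14112]
r7 m[sun→φ2] = [9800, 1680]
r7 m[sun→φ5] = [113400, 35280]
r7 m[wind→φ0] = [25, 24]
r7 m[wind→φ3] = [158760, 54432]
r7 m[wind→φ4] = [158760, 81648]
r7 m[ice→φ3] = [1, 1]
r7 m[fog→φ2] = [9, 6]
r7 m[fog→φ6] = [88200, 88200]
r7 m[cld→φ1] = [1, 1]
r8 m[φ0→sun] = [175, 168]
r8 m[φ0→wind] = [31752, 13608]
r8 m[φ1→sun] = [8, 5]
r8 m[φ1→cld] = [297675, 793800]
r8 m[φ2→sun] = [81, 42]
r8 m[φ2→fog] = [88200, 88200]
r8 m[φ3→wind] = [5, 6]
r8 m[φ3→ice] = [793800, 793800]
r8 m[φ4→wind] = [5, 4]
r8 m[φ5→sun] = [7, 2]
r8 m[φ6→fog] = [9, 6]
r8 m[sun→φ0] = [4536, 420]
r8 m[sun→φ1] = [99225, 14112]
r8 m[sun→φ2] = [9800, 1680]
r8 m[sun→φ5] = [113400, 35280]
r8 m[wind→φ0] = [25, 24]
r8 m[wind→φ3] = [158760, 54432]
r8 m[wind→φ4] = [158760, 81648]
r8 m[ice→φ3] = [1, 1]
r8 m[fog→φ2] = [9, 6]
r8 m[fog→φ6] = [88200, 88200]
r8 m[cld→φ1] = [1, 1]
fixed point reached at round 8
traceback from sun: (sun=0, wind=0, ice=0, fog=0, cld=1), score=793800

assignment: (sun=0, wind=0, ice=0, fog=0, cld=1); score = 793800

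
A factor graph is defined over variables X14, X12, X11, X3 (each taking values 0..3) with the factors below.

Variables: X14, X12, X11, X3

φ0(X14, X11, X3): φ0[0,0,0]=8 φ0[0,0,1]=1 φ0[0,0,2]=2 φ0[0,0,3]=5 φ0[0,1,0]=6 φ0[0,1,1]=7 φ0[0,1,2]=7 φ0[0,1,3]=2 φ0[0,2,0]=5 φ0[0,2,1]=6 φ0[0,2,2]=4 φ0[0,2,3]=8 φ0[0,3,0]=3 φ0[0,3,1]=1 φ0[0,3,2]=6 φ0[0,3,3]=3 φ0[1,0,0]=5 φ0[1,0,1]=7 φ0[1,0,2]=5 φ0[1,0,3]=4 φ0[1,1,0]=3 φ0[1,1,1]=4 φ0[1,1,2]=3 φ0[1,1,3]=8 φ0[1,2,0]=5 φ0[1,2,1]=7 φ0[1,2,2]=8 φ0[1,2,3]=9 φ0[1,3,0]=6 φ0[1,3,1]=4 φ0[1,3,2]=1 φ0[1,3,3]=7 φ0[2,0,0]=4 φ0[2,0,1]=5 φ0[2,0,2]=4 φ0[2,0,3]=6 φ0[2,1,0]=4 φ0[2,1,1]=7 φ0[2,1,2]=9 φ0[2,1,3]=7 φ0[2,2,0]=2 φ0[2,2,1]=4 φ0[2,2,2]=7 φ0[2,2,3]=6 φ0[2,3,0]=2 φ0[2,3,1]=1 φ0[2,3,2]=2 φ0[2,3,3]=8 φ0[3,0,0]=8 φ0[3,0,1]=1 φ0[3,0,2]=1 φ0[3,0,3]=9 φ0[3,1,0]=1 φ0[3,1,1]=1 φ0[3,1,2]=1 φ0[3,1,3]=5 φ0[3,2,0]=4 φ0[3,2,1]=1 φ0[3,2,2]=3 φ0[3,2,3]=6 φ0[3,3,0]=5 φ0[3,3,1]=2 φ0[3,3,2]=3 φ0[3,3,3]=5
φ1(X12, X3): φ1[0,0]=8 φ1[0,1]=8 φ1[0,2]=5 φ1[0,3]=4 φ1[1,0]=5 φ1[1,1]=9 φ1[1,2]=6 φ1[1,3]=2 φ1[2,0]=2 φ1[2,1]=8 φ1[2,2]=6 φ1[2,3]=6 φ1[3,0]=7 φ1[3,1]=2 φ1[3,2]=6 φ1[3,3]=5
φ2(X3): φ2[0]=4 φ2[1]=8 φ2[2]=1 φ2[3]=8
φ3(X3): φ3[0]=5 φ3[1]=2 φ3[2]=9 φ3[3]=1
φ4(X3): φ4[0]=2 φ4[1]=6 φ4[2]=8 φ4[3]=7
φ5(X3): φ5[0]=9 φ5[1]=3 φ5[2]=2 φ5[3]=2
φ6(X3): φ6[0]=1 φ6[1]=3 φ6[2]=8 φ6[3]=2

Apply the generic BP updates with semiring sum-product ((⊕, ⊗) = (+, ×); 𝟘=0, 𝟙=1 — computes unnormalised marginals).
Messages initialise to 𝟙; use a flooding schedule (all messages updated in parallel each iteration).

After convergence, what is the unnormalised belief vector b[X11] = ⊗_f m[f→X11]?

b[X11] = [933936, 1167808, 1239968, 718880]

init: all messages = 𝟙 over 4 values
r1 m[φ0→X14] = [74, 86, 78, 56]
r1 m[φ0→X11] = [75, 75, 85, 59]
r1 m[φ0→X3] = [71, 59, 66, 98]
r1 m[φ1→X12] = [25, 22, 22, 20]
r1 m[φ1→X3] = [22, 27, 23, 17]
r1 m[φ2→X3] = [4, 8, 1, 8]
r1 m[φ3→X3] = [5, 2, 9, 1]
r1 m[φ4→X3] = [2, 6, 8, 7]
r1 m[φ5→X3] = [9, 3, 2, 2]
r1 m[φ6→X3] = [1, 3, 8, 2]
r1 m[X14→φ0] = [1, 1, 1, 1]
r1 m[X12→φ1] = [1, 1, 1, 1]
r1 m[X11→φ0] = [1, 1, 1, 1]
r1 m[X3→φ0] = [1, 1, 1, 1]
r1 m[X3→φ1] = [1, 1, 1, 1]
r1 m[X3→φ2] = [1, 1, 1, 1]
r1 m[X3→φ3] = [1, 1, 1, 1]
r1 m[X3→φ4] = [1, 1, 1, 1]
r1 m[X3→φ5] = [1, 1, 1, 1]
r1 m[X3→φ6] = [1, 1, 1, 1]
r2 m[φ0→X14] = [74, 86, 78, 56]
r2 m[φ0→X11] = [75, 75, 85, 59]
r2 m[φ0→X3] = [71, 59, 66, 98]
r2 m[φ1→X12] = [25, 22, 22, 20]
r2 m[φ1→X3] = [22, 27, 23, 17]
r2 m[φ2→X3] = [4, 8, 1, 8]
r2 m[φ3→X3] = [5, 2, 9, 1]
r2 m[φ4→X3] = [2, 6, 8, 7]
r2 m[φ5→X3] = [9, 3, 2, 2]
r2 m[φ6→X3] = [1, 3, 8, 2]
r2 m[X14→φ0] = [1, 1, 1, 1]
r2 m[X12→φ1] = [1, 1, 1, 1]
r2 m[X11→φ0] = [1, 1, 1, 1]
r2 m[X3→φ0] = [7920, 23328, 26496, 3808]
r2 m[X3→φ1] = [25560, 50976, 76032, 21952]
r2 m[X3→φ2] = [140580, 172044, 1748736, 46648]
r2 m[X3→φ3] = [112464, 688176, 194304, 373184]
r2 m[X3→φ4] = [281160, 229392, 218592, 53312]
r2 m[X3→φ5] = [62480, 458784, 874368, 186592]
r2 m[X3→φ6] = [562320, 458784, 218592, 186592]
r3 m[φ0→X14] = [1096128, 1220752, 1177344, 566368]
r3 m[φ0→X11] = [933936, 1167808, 1239968, 718880]
r3 m[φ0→X3] = [71, 59, 66, 98]
r3 m[φ1→X12] = [1080256, 1086680, 1046832, 846824]
r3 m[φ1→X3] = [22, 27, 23, 17]
r3 m[φ2→X3] = [4, 8, 1, 8]
r3 m[φ3→X3] = [5, 2, 9, 1]
r3 m[φ4→X3] = [2, 6, 8, 7]
r3 m[φ5→X3] = [9, 3, 2, 2]
r3 m[φ6→X3] = [1, 3, 8, 2]
r3 m[X14→φ0] = [1, 1, 1, 1]
r3 m[X12→φ1] = [1, 1, 1, 1]
r3 m[X11→φ0] = [1, 1, 1, 1]
r3 m[X3→φ0] = [7920, 23328, 26496, 3808]
r3 m[X3→φ1] = [25560, 50976, 76032, 21952]
r3 m[X3→φ2] = [140580, 172044, 1748736, 46648]
r3 m[X3→φ3] = [112464, 688176, 194304, 373184]
r3 m[X3→φ4] = [281160, 229392, 218592, 53312]
r3 m[X3→φ5] = [62480, 458784, 874368, 186592]
r3 m[X3→φ6] = [562320, 458784, 218592, 186592]
r4 m[φ0→X14] = [1096128, 1220752, 1177344, 566368]
r4 m[φ0→X11] = [933936, 1167808, 1239968, 718880]
r4 m[φ0→X3] = [71, 59, 66, 98]
r4 m[φ1→X12] = [1080256, 1086680, 1046832, 846824]
r4 m[φ1→X3] = [22, 27, 23, 17]
r4 m[φ2→X3] = [4, 8, 1, 8]
r4 m[φ3→X3] = [5, 2, 9, 1]
r4 m[φ4→X3] = [2, 6, 8, 7]
r4 m[φ5→X3] = [9, 3, 2, 2]
r4 m[φ6→X3] = [1, 3, 8, 2]
r4 m[X14→φ0] = [1, 1, 1, 1]
r4 m[X12→φ1] = [1, 1, 1, 1]
r4 m[X11→φ0] = [1, 1, 1, 1]
r4 m[X3→φ0] = [7920, 23328, 26496, 3808]
r4 m[X3→φ1] = [25560, 50976, 76032, 21952]
r4 m[X3→φ2] = [140580, 172044, 1748736, 46648]
r4 m[X3→φ3] = [112464, 688176, 194304, 373184]
r4 m[X3→φ4] = [281160, 229392, 218592, 53312]
r4 m[X3→φ5] = [62480, 458784, 874368, 186592]
r4 m[X3→φ6] = [562320, 458784, 218592, 186592]
fixed point reached at round 4
b[X11] = ⊗ incoming = [933936, 1167808, 1239968, 718880]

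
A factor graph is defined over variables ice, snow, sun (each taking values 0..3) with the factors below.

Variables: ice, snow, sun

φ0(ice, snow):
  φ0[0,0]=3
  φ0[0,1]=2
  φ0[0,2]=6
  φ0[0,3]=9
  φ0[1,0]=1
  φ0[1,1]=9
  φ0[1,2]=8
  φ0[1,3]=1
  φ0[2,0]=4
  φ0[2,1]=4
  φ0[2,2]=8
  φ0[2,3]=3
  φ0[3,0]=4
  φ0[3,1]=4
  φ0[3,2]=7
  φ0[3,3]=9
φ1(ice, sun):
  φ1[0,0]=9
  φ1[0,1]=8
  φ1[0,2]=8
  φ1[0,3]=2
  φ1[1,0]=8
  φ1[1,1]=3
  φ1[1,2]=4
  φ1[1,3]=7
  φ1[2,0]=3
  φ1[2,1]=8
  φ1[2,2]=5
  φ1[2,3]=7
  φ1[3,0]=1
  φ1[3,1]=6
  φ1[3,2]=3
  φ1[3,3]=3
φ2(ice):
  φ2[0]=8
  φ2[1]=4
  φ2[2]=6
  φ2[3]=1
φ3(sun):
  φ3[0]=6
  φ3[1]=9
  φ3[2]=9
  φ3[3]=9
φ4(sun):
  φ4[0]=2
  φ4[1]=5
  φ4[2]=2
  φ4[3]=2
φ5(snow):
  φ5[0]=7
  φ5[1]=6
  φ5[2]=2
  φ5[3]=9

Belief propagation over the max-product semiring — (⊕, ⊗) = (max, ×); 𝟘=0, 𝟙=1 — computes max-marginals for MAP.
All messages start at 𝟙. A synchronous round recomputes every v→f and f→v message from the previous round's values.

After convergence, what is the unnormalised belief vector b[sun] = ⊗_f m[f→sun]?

init: all messages = 𝟙 over 4 values
r1 m[φ0→ice] = [9, 9, 8, 9]
r1 m[φ0→snow] = [4, 9, 8, 9]
r1 m[φ1→ice] = [9, 8, 8, 6]
r1 m[φ1→sun] = [9, 8, 8, 7]
r1 m[φ2→ice] = [8, 4, 6, 1]
r1 m[φ3→sun] = [6, 9, 9, 9]
r1 m[φ4→sun] = [2, 5, 2, 2]
r1 m[φ5→snow] = [7, 6, 2, 9]
r1 m[ice→φ0] = [1, 1, 1, 1]
r1 m[ice→φ1] = [1, 1, 1, 1]
r1 m[ice→φ2] = [1, 1, 1, 1]
r1 m[snow→φ0] = [1, 1, 1, 1]
r1 m[snow→φ5] = [1, 1, 1, 1]
r1 m[sun→φ1] = [1, 1, 1, 1]
r1 m[sun→φ3] = [1, 1, 1, 1]
r1 m[sun→φ4] = [1, 1, 1, 1]
r2 m[φ0→ice] = [9, 9, 8, 9]
r2 m[φ0→snow] = [4, 9, 8, 9]
r2 m[φ1→ice] = [9, 8, 8, 6]
r2 m[φ1→sun] = [9, 8, 8, 7]
r2 m[φ2→ice] = [8, 4, 6, 1]
r2 m[φ3→sun] = [6, 9, 9, 9]
r2 m[φ4→sun] = [2, 5, 2, 2]
r2 m[φ5→snow] = [7, 6, 2, 9]
r2 m[ice→φ0] = [72, 32, 48, 6]
r2 m[ice→φ1] = [72, 36, 48, 9]
r2 m[ice→φ2] = [81, 72, 64, 54]
r2 m[snow→φ0] = [7, 6, 2, 9]
r2 m[snow→φ5] = [4, 9, 8, 9]
r2 m[sun→φ1] = [12, 45, 18, 18]
r2 m[sun→φ3] = [18, 40, 16, 14]
r2 m[sun→φ4] = [54, 72, 72, 63]
r3 m[φ0→ice] = [81, 54, 28, 81]
r3 m[φ0→snow] = [216, 288, 432, 648]
r3 m[φ1→ice] = [360, 135, 360, 270]
r3 m[φ1→sun] = [648, 576, 576, 336]
r3 m[φ2→ice] = [8, 4, 6, 1]
r3 m[φ3→sun] = [6, 9, 9, 9]
r3 m[φ4→sun] = [2, 5, 2, 2]
r3 m[φ5→snow] = [7, 6, 2, 9]
r3 m[ice→φ0] = [72, 32, 48, 6]
r3 m[ice→φ1] = [72, 36, 48, 9]
r3 m[ice→φ2] = [81, 72, 64, 54]
r3 m[snow→φ0] = [7, 6, 2, 9]
r3 m[snow→φ5] = [4, 9, 8, 9]
r3 m[sun→φ1] = [12, 45, 18, 18]
r3 m[sun→φ3] = [18, 40, 16, 14]
r3 m[sun→φ4] = [54, 72, 72, 63]
r4 m[φ0→ice] = [81, 54, 28, 81]
r4 m[φ0→snow] = [216, 288, 432, 648]
r4 m[φ1→ice] = [360, 135, 360, 270]
r4 m[φ1→sun] = [648, 576, 576, 336]
r4 m[φ2→ice] = [8, 4, 6, 1]
r4 m[φ3→sun] = [6, 9, 9, 9]
r4 m[φ4→sun] = [2, 5, 2, 2]
r4 m[φ5→snow] = [7, 6, 2, 9]
r4 m[ice→φ0] = [2880, 540, 2160, 270]
r4 m[ice→φ1] = [648, 216, 168, 81]
r4 m[ice→φ2] = [29160, 7290, 10080, 21870]
r4 m[snow→φ0] = [7, 6, 2, 9]
r4 m[snow→φ5] = [216, 288, 432, 648]
r4 m[sun→φ1] = [12, 45, 18, 18]
r4 m[sun→φ3] = [1296, 2880, 1152, 672]
r4 m[sun→φ4] = [3888, 5184, 5184, 3024]
r5 m[φ0→ice] = [81, 54, 28, 81]
r5 m[φ0→snow] = [8640, 8640, 17280, 25920]
r5 m[φ1→ice] = [360, 135, 360, 270]
r5 m[φ1→sun] = [5832, 5184, 5184, 1512]
r5 m[φ2→ice] = [8, 4, 6, 1]
r5 m[φ3→sun] = [6, 9, 9, 9]
r5 m[φ4→sun] = [2, 5, 2, 2]
r5 m[φ5→snow] = [7, 6, 2, 9]
r5 m[ice→φ0] = [2880, 540, 2160, 270]
r5 m[ice→φ1] = [648, 216, 168, 81]
r5 m[ice→φ2] = [29160, 7290, 10080, 21870]
r5 m[snow→φ0] = [7, 6, 2, 9]
r5 m[snow→φ5] = [216, 288, 432, 648]
r5 m[sun→φ1] = [12, 45, 18, 18]
r5 m[sun→φ3] = [1296, 2880, 1152, 672]
r5 m[sun→φ4] = [3888, 5184, 5184, 3024]
r6 m[φ0→ice] = [81, 54, 28, 81]
r6 m[φ0→snow] = [8640, 8640, 17280, 25920]
r6 m[φ1→ice] = [360, 135, 360, 270]
r6 m[φ1→sun] = [5832, 5184, 5184, 1512]
r6 m[φ2→ice] = [8, 4, 6, 1]
r6 m[φ3→sun] = [6, 9, 9, 9]
r6 m[φ4→sun] = [2, 5, 2, 2]
r6 m[φ5→snow] = [7, 6, 2, 9]
r6 m[ice→φ0] = [2880, 540, 2160, 270]
r6 m[ice→φ1] = [648, 216, 168, 81]
r6 m[ice→φ2] = [29160, 7290, 10080, 21870]
r6 m[snow→φ0] = [7, 6, 2, 9]
r6 m[snow→φ5] = [8640, 8640, 17280, 25920]
r6 m[sun→φ1] = [12, 45, 18, 18]
r6 m[sun→φ3] = [11664, 25920, 10368, 3024]
r6 m[sun→φ4] = [34992, 46656, 46656, 13608]
r7 m[φ0→ice] = [81, 54, 28, 81]
r7 m[φ0→snow] = [8640, 8640, 17280, 25920]
r7 m[φ1→ice] = [360, 135, 360, 270]
r7 m[φ1→sun] = [5832, 5184, 5184, 1512]
r7 m[φ2→ice] = [8, 4, 6, 1]
r7 m[φ3→sun] = [6, 9, 9, 9]
r7 m[φ4→sun] = [2, 5, 2, 2]
r7 m[φ5→snow] = [7, 6, 2, 9]
r7 m[ice→φ0] = [2880, 540, 2160, 270]
r7 m[ice→φ1] = [648, 216, 168, 81]
r7 m[ice→φ2] = [29160, 7290, 10080, 21870]
r7 m[snow→φ0] = [7, 6, 2, 9]
r7 m[snow→φ5] = [8640, 8640, 17280, 25920]
r7 m[sun→φ1] = [12, 45, 18, 18]
r7 m[sun→φ3] = [11664, 25920, 10368, 3024]
r7 m[sun→φ4] = [34992, 46656, 46656, 13608]
fixed point reached at round 7
b[sun] = ⊗ incoming = [69984, 233280, 93312, 27216]

b[sun] = [69984, 233280, 93312, 27216]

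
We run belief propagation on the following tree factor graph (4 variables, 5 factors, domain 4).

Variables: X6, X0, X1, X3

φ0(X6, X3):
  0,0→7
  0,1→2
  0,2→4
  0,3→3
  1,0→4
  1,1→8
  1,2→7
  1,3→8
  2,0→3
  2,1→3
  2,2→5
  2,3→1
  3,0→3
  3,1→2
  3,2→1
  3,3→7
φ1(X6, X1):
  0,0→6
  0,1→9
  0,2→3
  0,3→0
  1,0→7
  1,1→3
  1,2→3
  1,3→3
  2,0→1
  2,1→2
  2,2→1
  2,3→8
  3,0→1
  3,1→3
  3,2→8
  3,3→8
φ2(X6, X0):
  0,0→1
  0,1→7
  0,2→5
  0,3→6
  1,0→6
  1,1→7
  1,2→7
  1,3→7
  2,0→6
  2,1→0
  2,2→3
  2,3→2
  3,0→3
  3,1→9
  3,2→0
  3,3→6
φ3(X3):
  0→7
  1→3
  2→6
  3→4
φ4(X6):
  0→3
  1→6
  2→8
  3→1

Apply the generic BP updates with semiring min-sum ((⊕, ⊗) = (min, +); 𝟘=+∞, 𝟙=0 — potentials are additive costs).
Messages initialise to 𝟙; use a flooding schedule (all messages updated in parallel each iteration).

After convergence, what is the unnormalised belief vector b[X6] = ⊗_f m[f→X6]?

init: all messages = 𝟙 over 4 values
r1 m[φ0→X6] = [2, 4, 1, 1]
r1 m[φ0→X3] = [3, 2, 1, 1]
r1 m[φ1→X6] = [0, 3, 1, 1]
r1 m[φ1→X1] = [1, 2, 1, 0]
r1 m[φ2→X6] = [1, 6, 0, 0]
r1 m[φ2→X0] = [1, 0, 0, 2]
r1 m[φ3→X3] = [7, 3, 6, 4]
r1 m[φ4→X6] = [3, 6, 8, 1]
r1 m[X6→φ0] = [0, 0, 0, 0]
r1 m[X6→φ1] = [0, 0, 0, 0]
r1 m[X6→φ2] = [0, 0, 0, 0]
r1 m[X6→φ4] = [0, 0, 0, 0]
r1 m[X0→φ2] = [0, 0, 0, 0]
r1 m[X1→φ1] = [0, 0, 0, 0]
r1 m[X3→φ0] = [0, 0, 0, 0]
r1 m[X3→φ3] = [0, 0, 0, 0]
r2 m[φ0→X6] = [2, 4, 1, 1]
r2 m[φ0→X3] = [3, 2, 1, 1]
r2 m[φ1→X6] = [0, 3, 1, 1]
r2 m[φ1→X1] = [1, 2, 1, 0]
r2 m[φ2→X6] = [1, 6, 0, 0]
r2 m[φ2→X0] = [1, 0, 0, 2]
r2 m[φ3→X3] = [7, 3, 6, 4]
r2 m[φ4→X6] = [3, 6, 8, 1]
r2 m[X6→φ0] = [4, 15, 9, 2]
r2 m[X6→φ1] = [6, 16, 9, 2]
r2 m[X6→φ2] = [5, 13, 10, 3]
r2 m[X6→φ4] = [3, 13, 2, 2]
r2 m[X0→φ2] = [0, 0, 0, 0]
r2 m[X1→φ1] = [0, 0, 0, 0]
r2 m[X3→φ0] = [7, 3, 6, 4]
r2 m[X3→φ3] = [3, 2, 1, 1]
r3 m[φ0→X6] = [5, 11, 5, 5]
r3 m[φ0→X3] = [5, 4, 3, 7]
r3 m[φ1→X6] = [0, 3, 1, 1]
r3 m[φ1→X1] = [3, 5, 9, 6]
r3 m[φ2→X6] = [1, 6, 0, 0]
r3 m[φ2→X0] = [6, 10, 3, 9]
r3 m[φ3→X3] = [7, 3, 6, 4]
r3 m[φ4→X6] = [3, 6, 8, 1]
r3 m[X6→φ0] = [4, 15, 9, 2]
r3 m[X6→φ1] = [6, 16, 9, 2]
r3 m[X6→φ2] = [5, 13, 10, 3]
r3 m[X6→φ4] = [3, 13, 2, 2]
r3 m[X0→φ2] = [0, 0, 0, 0]
r3 m[X1→φ1] = [0, 0, 0, 0]
r3 m[X3→φ0] = [7, 3, 6, 4]
r3 m[X3→φ3] = [3, 2, 1, 1]
r4 m[φ0→X6] = [5, 11, 5, 5]
r4 m[φ0→X3] = [5, 4, 3, 7]
r4 m[φ1→X6] = [0, 3, 1, 1]
r4 m[φ1→X1] = [3, 5, 9, 6]
r4 m[φ2→X6] = [1, 6, 0, 0]
r4 m[φ2→X0] = [6, 10, 3, 9]
r4 m[φ3→X3] = [7, 3, 6, 4]
r4 m[φ4→X6] = [3, 6, 8, 1]
r4 m[X6→φ0] = [4, 15, 9, 2]
r4 m[X6→φ1] = [9, 23, 13, 6]
r4 m[X6→φ2] = [8, 20, 14, 7]
r4 m[X6→φ4] = [6, 20, 6, 6]
r4 m[X0→φ2] = [0, 0, 0, 0]
r4 m[X1→φ1] = [0, 0, 0, 0]
r4 m[X3→φ0] = [7, 3, 6, 4]
r4 m[X3→φ3] = [5, 4, 3, 7]
r5 m[φ0→X6] = [5, 11, 5, 5]
r5 m[φ0→X3] = [5, 4, 3, 7]
r5 m[φ1→X6] = [0, 3, 1, 1]
r5 m[φ1→X1] = [7, 9, 12, 9]
r5 m[φ2→X6] = [1, 6, 0, 0]
r5 m[φ2→X0] = [9, 14, 7, 13]
r5 m[φ3→X3] = [7, 3, 6, 4]
r5 m[φ4→X6] = [3, 6, 8, 1]
r5 m[X6→φ0] = [4, 15, 9, 2]
r5 m[X6→φ1] = [9, 23, 13, 6]
r5 m[X6→φ2] = [8, 20, 14, 7]
r5 m[X6→φ4] = [6, 20, 6, 6]
r5 m[X0→φ2] = [0, 0, 0, 0]
r5 m[X1→φ1] = [0, 0, 0, 0]
r5 m[X3→φ0] = [7, 3, 6, 4]
r5 m[X3→φ3] = [5, 4, 3, 7]
r6 m[φ0→X6] = [5, 11, 5, 5]
r6 m[φ0→X3] = [5, 4, 3, 7]
r6 m[φ1→X6] = [0, 3, 1, 1]
r6 m[φ1→X1] = [7, 9, 12, 9]
r6 m[φ2→X6] = [1, 6, 0, 0]
r6 m[φ2→X0] = [9, 14, 7, 13]
r6 m[φ3→X3] = [7, 3, 6, 4]
r6 m[φ4→X6] = [3, 6, 8, 1]
r6 m[X6→φ0] = [4, 15, 9, 2]
r6 m[X6→φ1] = [9, 23, 13, 6]
r6 m[X6→φ2] = [8, 20, 14, 7]
r6 m[X6→φ4] = [6, 20, 6, 6]
r6 m[X0→φ2] = [0, 0, 0, 0]
r6 m[X1→φ1] = [0, 0, 0, 0]
r6 m[X3→φ0] = [7, 3, 6, 4]
r6 m[X3→φ3] = [5, 4, 3, 7]
fixed point reached at round 6
b[X6] = ⊗ incoming = [9, 26, 14, 7]

b[X6] = [9, 26, 14, 7]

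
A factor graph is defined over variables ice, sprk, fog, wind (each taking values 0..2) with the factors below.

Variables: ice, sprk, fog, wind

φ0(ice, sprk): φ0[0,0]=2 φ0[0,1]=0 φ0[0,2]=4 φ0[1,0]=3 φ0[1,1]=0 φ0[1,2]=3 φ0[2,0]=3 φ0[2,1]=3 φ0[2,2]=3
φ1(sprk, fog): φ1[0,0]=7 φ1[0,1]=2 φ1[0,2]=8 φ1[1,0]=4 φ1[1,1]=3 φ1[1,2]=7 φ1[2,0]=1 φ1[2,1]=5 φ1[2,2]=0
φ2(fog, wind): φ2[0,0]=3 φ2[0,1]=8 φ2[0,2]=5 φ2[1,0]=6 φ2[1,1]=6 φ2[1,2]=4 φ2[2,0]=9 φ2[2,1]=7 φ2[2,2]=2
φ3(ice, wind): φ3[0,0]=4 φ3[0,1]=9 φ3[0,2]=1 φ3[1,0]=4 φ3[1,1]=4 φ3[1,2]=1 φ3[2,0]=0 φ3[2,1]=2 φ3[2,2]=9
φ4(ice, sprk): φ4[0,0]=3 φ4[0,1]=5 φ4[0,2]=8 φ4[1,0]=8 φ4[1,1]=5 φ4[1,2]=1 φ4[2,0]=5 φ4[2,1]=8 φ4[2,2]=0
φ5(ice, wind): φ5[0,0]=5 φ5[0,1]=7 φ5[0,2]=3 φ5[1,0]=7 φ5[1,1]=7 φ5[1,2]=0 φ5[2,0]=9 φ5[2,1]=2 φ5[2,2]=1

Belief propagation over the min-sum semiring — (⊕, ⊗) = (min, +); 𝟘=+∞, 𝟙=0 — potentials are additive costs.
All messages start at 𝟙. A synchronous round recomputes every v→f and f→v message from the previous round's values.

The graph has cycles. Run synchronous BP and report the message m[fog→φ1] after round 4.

message @ round 4 = [6, 5, 3]

init: all messages = 𝟙 over 3 values
r1 m[φ0→ice] = [0, 0, 3]
r1 m[φ0→sprk] = [2, 0, 3]
r1 m[φ1→sprk] = [2, 3, 0]
r1 m[φ1→fog] = [1, 2, 0]
r1 m[φ2→fog] = [3, 4, 2]
r1 m[φ2→wind] = [3, 6, 2]
r1 m[φ3→ice] = [1, 1, 0]
r1 m[φ3→wind] = [0, 2, 1]
r1 m[φ4→ice] = [3, 1, 0]
r1 m[φ4→sprk] = [3, 5, 0]
r1 m[φ5→ice] = [3, 0, 1]
r1 m[φ5→wind] = [5, 2, 0]
r1 m[ice→φ0] = [0, 0, 0]
r1 m[ice→φ3] = [0, 0, 0]
r1 m[ice→φ4] = [0, 0, 0]
r1 m[ice→φ5] = [0, 0, 0]
r1 m[sprk→φ0] = [0, 0, 0]
r1 m[sprk→φ1] = [0, 0, 0]
r1 m[sprk→φ4] = [0, 0, 0]
r1 m[fog→φ1] = [0, 0, 0]
r1 m[fog→φ2] = [0, 0, 0]
r1 m[wind→φ2] = [0, 0, 0]
r1 m[wind→φ3] = [0, 0, 0]
r1 m[wind→φ5] = [0, 0, 0]
r2 m[φ0→ice] = [0, 0, 3]
r2 m[φ0→sprk] = [2, 0, 3]
r2 m[φ1→sprk] = [2, 3, 0]
r2 m[φ1→fog] = [1, 2, 0]
r2 m[φ2→fog] = [3, 4, 2]
r2 m[φ2→wind] = [3, 6, 2]
r2 m[φ3→ice] = [1, 1, 0]
r2 m[φ3→wind] = [0, 2, 1]
r2 m[φ4→ice] = [3, 1, 0]
r2 m[φ4→sprk] = [3, 5, 0]
r2 m[φ5→ice] = [3, 0, 1]
r2 m[φ5→wind] = [5, 2, 0]
r2 m[ice→φ0] = [7, 2, 1]
r2 m[ice→φ3] = [6, 1, 4]
r2 m[ice→φ4] = [4, 1, 4]
r2 m[ice→φ5] = [4, 2, 3]
r2 m[sprk→φ0] = [5, 8, 0]
r2 m[sprk→φ1] = [5, 5, 3]
r2 m[sprk→φ4] = [4, 3, 3]
r2 m[fog→φ1] = [3, 4, 2]
r2 m[fog→φ2] = [1, 2, 0]
r2 m[wind→φ2] = [5, 4, 1]
r2 m[wind→φ3] = [8, 8, 2]
r2 m[wind→φ5] = [3, 8, 3]
r3 m[φ0→ice] = [4, 3, 3]
r3 m[φ0→sprk] = [4, 2, 4]
r3 m[φ1→sprk] = [6, 7, 2]
r3 m[φ1→fog] = [4, 7, 3]
r3 m[φ2→fog] = [6, 5, 3]
r3 m[φ2→wind] = [4, 7, 2]
r3 m[φ3→ice] = [3, 3, 8]
r3 m[φ3→wind] = [4, 5, 2]
r3 m[φ4→ice] = [7, 4, 3]
r3 m[φ4→sprk] = [7, 6, 2]
r3 m[φ5→ice] = [6, 3, 4]
r3 m[φ5→wind] = [9, 5, 2]
r3 m[ice→φ0] = [7, 2, 1]
r3 m[ice→φ3] = [6, 1, 4]
r3 m[ice→φ4] = [4, 1, 4]
r3 m[ice→φ5] = [4, 2, 3]
r3 m[sprk→φ0] = [5, 8, 0]
r3 m[sprk→φ1] = [5, 5, 3]
r3 m[sprk→φ4] = [4, 3, 3]
r3 m[fog→φ1] = [3, 4, 2]
r3 m[fog→φ2] = [1, 2, 0]
r3 m[wind→φ2] = [5, 4, 1]
r3 m[wind→φ3] = [8, 8, 2]
r3 m[wind→φ5] = [3, 8, 3]
r4 m[φ0→ice] = [4, 3, 3]
r4 m[φ0→sprk] = [4, 2, 4]
r4 m[φ1→sprk] = [6, 7, 2]
r4 m[φ1→fog] = [4, 7, 3]
r4 m[φ2→fog] = [6, 5, 3]
r4 m[φ2→wind] = [4, 7, 2]
r4 m[φ3→ice] = [3, 3, 8]
r4 m[φ3→wind] = [4, 5, 2]
r4 m[φ4→ice] = [7, 4, 3]
r4 m[φ4→sprk] = [7, 6, 2]
r4 m[φ5→ice] = [6, 3, 4]
r4 m[φ5→wind] = [9, 5, 2]
r4 m[ice→φ0] = [16, 10, 15]
r4 m[ice→φ3] = [17, 10, 10]
r4 m[ice→φ4] = [13, 9, 15]
r4 m[ice→φ5] = [14, 10, 14]
r4 m[sprk→φ0] = [13, 13, 4]
r4 m[sprk→φ1] = [11, 8, 6]
r4 m[sprk→φ4] = [10, 9, 6]
r4 m[fog→φ1] = [6, 5, 3]
r4 m[fog→φ2] = [4, 7, 3]
r4 m[wind→φ2] = [13, 10, 4]
r4 m[wind→φ3] = [13, 12, 4]
r4 m[wind→φ5] = [8, 12, 4]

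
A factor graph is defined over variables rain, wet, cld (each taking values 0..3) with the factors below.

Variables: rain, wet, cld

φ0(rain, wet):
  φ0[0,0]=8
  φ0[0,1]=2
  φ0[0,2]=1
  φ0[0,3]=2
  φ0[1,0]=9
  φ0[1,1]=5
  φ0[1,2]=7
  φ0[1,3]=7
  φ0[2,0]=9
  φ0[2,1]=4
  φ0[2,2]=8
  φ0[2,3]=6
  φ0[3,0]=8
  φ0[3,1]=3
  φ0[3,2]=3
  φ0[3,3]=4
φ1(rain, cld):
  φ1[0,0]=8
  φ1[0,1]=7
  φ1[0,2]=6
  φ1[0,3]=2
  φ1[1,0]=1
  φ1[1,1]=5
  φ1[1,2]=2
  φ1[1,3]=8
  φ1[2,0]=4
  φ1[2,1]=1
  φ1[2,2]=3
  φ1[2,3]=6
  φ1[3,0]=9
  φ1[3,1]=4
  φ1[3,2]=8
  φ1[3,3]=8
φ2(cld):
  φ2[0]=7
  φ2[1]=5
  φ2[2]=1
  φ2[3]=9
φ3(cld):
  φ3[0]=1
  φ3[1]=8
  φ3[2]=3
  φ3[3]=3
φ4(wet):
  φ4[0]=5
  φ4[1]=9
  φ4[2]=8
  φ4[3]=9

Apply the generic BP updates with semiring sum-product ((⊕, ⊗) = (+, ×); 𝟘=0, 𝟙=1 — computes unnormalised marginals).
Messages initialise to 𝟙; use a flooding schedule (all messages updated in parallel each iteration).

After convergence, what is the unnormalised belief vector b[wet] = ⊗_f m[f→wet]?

init: all messages = 𝟙 over 4 values
r1 m[φ0→rain] = [13, 28, 27, 18]
r1 m[φ0→wet] = [34, 14, 19, 19]
r1 m[φ1→rain] = [23, 16, 14, 29]
r1 m[φ1→cld] = [22, 17, 19, 24]
r1 m[φ2→cld] = [7, 5, 1, 9]
r1 m[φ3→cld] = [1, 8, 3, 3]
r1 m[φ4→wet] = [5, 9, 8, 9]
r1 m[rain→φ0] = [1, 1, 1, 1]
r1 m[rain→φ1] = [1, 1, 1, 1]
r1 m[wet→φ0] = [1, 1, 1, 1]
r1 m[wet→φ4] = [1, 1, 1, 1]
r1 m[cld→φ1] = [1, 1, 1, 1]
r1 m[cld→φ2] = [1, 1, 1, 1]
r1 m[cld→φ3] = [1, 1, 1, 1]
r2 m[φ0→rain] = [13, 28, 27, 18]
r2 m[φ0→wet] = [34, 14, 19, 19]
r2 m[φ1→rain] = [23, 16, 14, 29]
r2 m[φ1→cld] = [22, 17, 19, 24]
r2 m[φ2→cld] = [7, 5, 1, 9]
r2 m[φ3→cld] = [1, 8, 3, 3]
r2 m[φ4→wet] = [5, 9, 8, 9]
r2 m[rain→φ0] = [23, 16, 14, 29]
r2 m[rain→φ1] = [13, 28, 27, 18]
r2 m[wet→φ0] = [5, 9, 8, 9]
r2 m[wet→φ4] = [34, 14, 19, 19]
r2 m[cld→φ1] = [7, 40, 3, 27]
r2 m[cld→φ2] = [22, 136, 57, 72]
r2 m[cld→φ3] = [154, 85, 19, 216]
r3 m[φ0→rain] = [84, 209, 199, 127]
r3 m[φ0→wet] = [686, 269, 334, 358]
r3 m[φ1→rain] = [408, 429, 239, 463]
r3 m[φ1→cld] = [402, 330, 359, 556]
r3 m[φ2→cld] = [7, 5, 1, 9]
r3 m[φ3→cld] = [1, 8, 3, 3]
r3 m[φ4→wet] = [5, 9, 8, 9]
r3 m[rain→φ0] = [23, 16, 14, 29]
r3 m[rain→φ1] = [13, 28, 27, 18]
r3 m[wet→φ0] = [5, 9, 8, 9]
r3 m[wet→φ4] = [34, 14, 19, 19]
r3 m[cld→φ1] = [7, 40, 3, 27]
r3 m[cld→φ2] = [22, 136, 57, 72]
r3 m[cld→φ3] = [154, 85, 19, 216]
r4 m[φ0→rain] = [84, 209, 199, 127]
r4 m[φ0→wet] = [686, 269, 334, 358]
r4 m[φ1→rain] = [408, 429, 239, 463]
r4 m[φ1→cld] = [402, 330, 359, 556]
r4 m[φ2→cld] = [7, 5, 1, 9]
r4 m[φ3→cld] = [1, 8, 3, 3]
r4 m[φ4→wet] = [5, 9, 8, 9]
r4 m[rain→φ0] = [408, 429, 239, 463]
r4 m[rain→φ1] = [84, 209, 199, 127]
r4 m[wet→φ0] = [5, 9, 8, 9]
r4 m[wet→φ4] = [686, 269, 334, 358]
r4 m[cld→φ1] = [7, 40, 3, 27]
r4 m[cld→φ2] = [402, 2640, 1077, 1668]
r4 m[cld→φ3] = [2814, 1650, 359, 5004]
r5 m[φ0→rain] = [84, 209, 199, 127]
r5 m[φ0→wet] = [12980, 5306, 6712, 7105]
r5 m[φ1→rain] = [408, 429, 239, 463]
r5 m[φ1→cld] = [2820, 2340, 2535, 4050]
r5 m[φ2→cld] = [7, 5, 1, 9]
r5 m[φ3→cld] = [1, 8, 3, 3]
r5 m[φ4→wet] = [5, 9, 8, 9]
r5 m[rain→φ0] = [408, 429, 239, 463]
r5 m[rain→φ1] = [84, 209, 199, 127]
r5 m[wet→φ0] = [5, 9, 8, 9]
r5 m[wet→φ4] = [686, 269, 334, 358]
r5 m[cld→φ1] = [7, 40, 3, 27]
r5 m[cld→φ2] = [402, 2640, 1077, 1668]
r5 m[cld→φ3] = [2814, 1650, 359, 5004]
r6 m[φ0→rain] = [84, 209, 199, 127]
r6 m[φ0→wet] = [12980, 5306, 6712, 7105]
r6 m[φ1→rain] = [408, 429, 239, 463]
r6 m[φ1→cld] = [2820, 2340, 2535, 4050]
r6 m[φ2→cld] = [7, 5, 1, 9]
r6 m[φ3→cld] = [1, 8, 3, 3]
r6 m[φ4→wet] = [5, 9, 8, 9]
r6 m[rain→φ0] = [408, 429, 239, 463]
r6 m[rain→φ1] = [84, 209, 199, 127]
r6 m[wet→φ0] = [5, 9, 8, 9]
r6 m[wet→φ4] = [12980, 5306, 6712, 7105]
r6 m[cld→φ1] = [7, 40, 3, 27]
r6 m[cld→φ2] = [2820, 18720, 7605, 12150]
r6 m[cld→φ3] = [19740, 11700, 2535, 36450]
r7 m[φ0→rain] = [84, 209, 199, 127]
r7 m[φ0→wet] = [12980, 5306, 6712, 7105]
r7 m[φ1→rain] = [408, 429, 239, 463]
r7 m[φ1→cld] = [2820, 2340, 2535, 4050]
r7 m[φ2→cld] = [7, 5, 1, 9]
r7 m[φ3→cld] = [1, 8, 3, 3]
r7 m[φ4→wet] = [5, 9, 8, 9]
r7 m[rain→φ0] = [408, 429, 239, 463]
r7 m[rain→φ1] = [84, 209, 199, 127]
r7 m[wet→φ0] = [5, 9, 8, 9]
r7 m[wet→φ4] = [12980, 5306, 6712, 7105]
r7 m[cld→φ1] = [7, 40, 3, 27]
r7 m[cld→φ2] = [2820, 18720, 7605, 12150]
r7 m[cld→φ3] = [19740, 11700, 2535, 36450]
fixed point reached at round 7
b[wet] = ⊗ incoming = [64900, 47754, 53696, 63945]

b[wet] = [64900, 47754, 53696, 63945]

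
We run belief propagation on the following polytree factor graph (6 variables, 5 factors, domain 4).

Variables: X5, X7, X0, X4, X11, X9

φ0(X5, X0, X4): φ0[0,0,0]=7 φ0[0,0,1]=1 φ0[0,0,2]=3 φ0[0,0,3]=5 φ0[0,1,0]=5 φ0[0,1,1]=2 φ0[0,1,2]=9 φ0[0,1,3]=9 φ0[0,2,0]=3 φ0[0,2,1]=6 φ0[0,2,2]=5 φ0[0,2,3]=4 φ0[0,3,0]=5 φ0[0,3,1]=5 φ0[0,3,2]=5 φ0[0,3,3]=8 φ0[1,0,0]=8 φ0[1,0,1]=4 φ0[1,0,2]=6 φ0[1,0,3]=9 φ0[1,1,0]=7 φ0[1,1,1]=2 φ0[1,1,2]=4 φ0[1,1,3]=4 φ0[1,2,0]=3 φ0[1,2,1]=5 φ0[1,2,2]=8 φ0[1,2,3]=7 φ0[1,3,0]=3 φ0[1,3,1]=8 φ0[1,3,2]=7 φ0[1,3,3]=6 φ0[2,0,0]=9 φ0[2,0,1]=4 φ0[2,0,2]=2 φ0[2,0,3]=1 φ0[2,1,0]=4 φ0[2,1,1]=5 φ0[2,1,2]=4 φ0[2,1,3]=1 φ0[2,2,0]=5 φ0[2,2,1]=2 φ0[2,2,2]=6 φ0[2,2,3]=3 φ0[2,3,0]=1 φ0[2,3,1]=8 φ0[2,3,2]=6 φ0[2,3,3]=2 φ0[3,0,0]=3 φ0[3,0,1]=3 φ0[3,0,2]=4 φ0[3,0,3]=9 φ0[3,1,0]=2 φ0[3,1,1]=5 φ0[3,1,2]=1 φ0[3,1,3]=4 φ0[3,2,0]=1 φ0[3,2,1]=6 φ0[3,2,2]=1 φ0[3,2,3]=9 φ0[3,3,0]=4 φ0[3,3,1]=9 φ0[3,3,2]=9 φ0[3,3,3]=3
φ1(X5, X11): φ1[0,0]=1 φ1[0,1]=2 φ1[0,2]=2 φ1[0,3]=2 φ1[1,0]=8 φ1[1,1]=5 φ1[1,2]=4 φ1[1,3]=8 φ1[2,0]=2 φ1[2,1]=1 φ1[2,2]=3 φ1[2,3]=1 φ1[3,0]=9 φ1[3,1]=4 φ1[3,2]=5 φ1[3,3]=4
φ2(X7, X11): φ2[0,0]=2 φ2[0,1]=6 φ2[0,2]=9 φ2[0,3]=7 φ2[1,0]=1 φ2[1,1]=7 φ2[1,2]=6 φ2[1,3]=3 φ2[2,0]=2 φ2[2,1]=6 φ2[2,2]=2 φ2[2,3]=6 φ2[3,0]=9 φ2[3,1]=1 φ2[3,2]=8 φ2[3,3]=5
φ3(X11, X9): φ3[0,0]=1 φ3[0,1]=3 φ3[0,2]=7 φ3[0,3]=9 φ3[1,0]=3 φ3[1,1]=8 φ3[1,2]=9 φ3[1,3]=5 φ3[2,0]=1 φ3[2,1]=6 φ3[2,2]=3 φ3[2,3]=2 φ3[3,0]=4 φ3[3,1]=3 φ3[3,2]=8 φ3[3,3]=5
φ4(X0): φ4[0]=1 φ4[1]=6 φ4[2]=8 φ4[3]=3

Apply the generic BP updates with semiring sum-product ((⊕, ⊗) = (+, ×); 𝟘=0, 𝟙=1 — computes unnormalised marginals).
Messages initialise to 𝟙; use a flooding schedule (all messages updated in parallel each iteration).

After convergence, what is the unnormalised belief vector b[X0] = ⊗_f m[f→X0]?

init: all messages = 𝟙 over 4 values
r1 m[φ0→X5] = [82, 91, 63, 73]
r1 m[φ0→X0] = [78, 68, 74, 89]
r1 m[φ0→X4] = [70, 75, 80, 84]
r1 m[φ1→X5] = [7, 25, 7, 22]
r1 m[φ1→X11] = [20, 12, 14, 15]
r1 m[φ2→X7] = [24, 17, 16, 23]
r1 m[φ2→X11] = [14, 20, 25, 21]
r1 m[φ3→X11] = [20, 25, 12, 20]
r1 m[φ3→X9] = [9, 20, 27, 21]
r1 m[φ4→X0] = [1, 6, 8, 3]
r1 m[X5→φ0] = [1, 1, 1, 1]
r1 m[X5→φ1] = [1, 1, 1, 1]
r1 m[X7→φ2] = [1, 1, 1, 1]
r1 m[X0→φ0] = [1, 1, 1, 1]
r1 m[X0→φ4] = [1, 1, 1, 1]
r1 m[X4→φ0] = [1, 1, 1, 1]
r1 m[X11→φ1] = [1, 1, 1, 1]
r1 m[X11→φ2] = [1, 1, 1, 1]
r1 m[X11→φ3] = [1, 1, 1, 1]
r1 m[X9→φ3] = [1, 1, 1, 1]
r2 m[φ0→X5] = [82, 91, 63, 73]
r2 m[φ0→X0] = [78, 68, 74, 89]
r2 m[φ0→X4] = [70, 75, 80, 84]
r2 m[φ1→X5] = [7, 25, 7, 22]
r2 m[φ1→X11] = [20, 12, 14, 15]
r2 m[φ2→X7] = [24, 17, 16, 23]
r2 m[φ2→X11] = [14, 20, 25, 21]
r2 m[φ3→X11] = [20, 25, 12, 20]
r2 m[φ3→X9] = [9, 20, 27, 21]
r2 m[φ4→X0] = [1, 6, 8, 3]
r2 m[X5→φ0] = [7, 25, 7, 22]
r2 m[X5→φ1] = [82, 91, 63, 73]
r2 m[X7→φ2] = [1, 1, 1, 1]
r2 m[X0→φ0] = [1, 6, 8, 3]
r2 m[X0→φ4] = [78, 68, 74, 89]
r2 m[X4→φ0] = [1, 1, 1, 1]
r2 m[X11→φ1] = [280, 500, 300, 420]
r2 m[X11→φ2] = [400, 300, 168, 300]
r2 m[X11→φ3] = [280, 240, 350, 315]
r2 m[X9→φ3] = [1, 1, 1, 1]
r3 m[φ0→X5] = [379, 385, 279, 302]
r3 m[φ0→X0] = [1317, 962, 1187, 1430]
r3 m[φ0→X4] = [3909, 5426, 5293, 6247]
r3 m[φ1→X5] = [2720, 9300, 2380, 7700]
r3 m[φ1→X11] = [1593, 974, 1082, 1247]
r3 m[φ2→X7] = [6212, 4408, 4736, 6744]
r3 m[φ2→X11] = [14, 20, 25, 21]
r3 m[φ3→X11] = [20, 25, 12, 20]
r3 m[φ3→X9] = [2610, 5805, 7690, 5995]
r3 m[φ4→X0] = [1, 6, 8, 3]
r3 m[X5→φ0] = [7, 25, 7, 22]
r3 m[X5→φ1] = [82, 91, 63, 73]
r3 m[X7→φ2] = [1, 1, 1, 1]
r3 m[X0→φ0] = [1, 6, 8, 3]
r3 m[X0→φ4] = [78, 68, 74, 89]
r3 m[X4→φ0] = [1, 1, 1, 1]
r3 m[X11→φ1] = [280, 500, 300, 420]
r3 m[X11→φ2] = [400, 300, 168, 300]
r3 m[X11→φ3] = [280, 240, 350, 315]
r3 m[X9→φ3] = [1, 1, 1, 1]
r4 m[φ0→X5] = [379, 385, 279, 302]
r4 m[φ0→X0] = [1317, 962, 1187, 1430]
r4 m[φ0→X4] = [3909, 5426, 5293, 6247]
r4 m[φ1→X5] = [2720, 9300, 2380, 7700]
r4 m[φ1→X11] = [1593, 974, 1082, 1247]
r4 m[φ2→X7] = [6212, 4408, 4736, 6744]
r4 m[φ2→X11] = [14, 20, 25, 21]
r4 m[φ3→X11] = [20, 25, 12, 20]
r4 m[φ3→X9] = [2610, 5805, 7690, 5995]
r4 m[φ4→X0] = [1, 6, 8, 3]
r4 m[X5→φ0] = [2720, 9300, 2380, 7700]
r4 m[X5→φ1] = [379, 385, 279, 302]
r4 m[X7→φ2] = [1, 1, 1, 1]
r4 m[X0→φ0] = [1, 6, 8, 3]
r4 m[X0→φ4] = [1317, 962, 1187, 1430]
r4 m[X4→φ0] = [1, 1, 1, 1]
r4 m[X11→φ1] = [280, 500, 300, 420]
r4 m[X11→φ2] = [31860, 24350, 12984, 24940]
r4 m[X11→φ3] = [22302, 19480, 27050, 26187]
r4 m[X9→φ3] = [1, 1, 1, 1]
r5 m[φ0→X5] = [379, 385, 279, 302]
r5 m[φ0→X0] = [479000, 351820, 431840, 518720]
r5 m[φ0→X4] = [1429000, 1958440, 1939600, 2273760]
r5 m[φ1→X5] = [2720, 9300, 2380, 7700]
r5 m[φ1→X11] = [6735, 4170, 4645, 5325]
r5 m[φ2→X7] = [501256, 355034, 385428, 539662]
r5 m[φ2→X11] = [14, 20, 25, 21]
r5 m[φ3→X11] = [20, 25, 12, 20]
r5 m[φ3→X9] = [212540, 463607, 622080, 483153]
r5 m[φ4→X0] = [1, 6, 8, 3]
r5 m[X5→φ0] = [2720, 9300, 2380, 7700]
r5 m[X5→φ1] = [379, 385, 279, 302]
r5 m[X7→φ2] = [1, 1, 1, 1]
r5 m[X0→φ0] = [1, 6, 8, 3]
r5 m[X0→φ4] = [1317, 962, 1187, 1430]
r5 m[X4→φ0] = [1, 1, 1, 1]
r5 m[X11→φ1] = [280, 500, 300, 420]
r5 m[X11→φ2] = [31860, 24350, 12984, 24940]
r5 m[X11→φ3] = [22302, 19480, 27050, 26187]
r5 m[X9→φ3] = [1, 1, 1, 1]
r6 m[φ0→X5] = [379, 385, 279, 302]
r6 m[φ0→X0] = [479000, 351820, 431840, 518720]
r6 m[φ0→X4] = [1429000, 1958440, 1939600, 2273760]
r6 m[φ1→X5] = [2720, 9300, 2380, 7700]
r6 m[φ1→X11] = [6735, 4170, 4645, 5325]
r6 m[φ2→X7] = [501256, 355034, 385428, 539662]
r6 m[φ2→X11] = [14, 20, 25, 21]
r6 m[φ3→X11] = [20, 25, 12, 20]
r6 m[φ3→X9] = [212540, 463607, 622080, 483153]
r6 m[φ4→X0] = [1, 6, 8, 3]
r6 m[X5→φ0] = [2720, 9300, 2380, 7700]
r6 m[X5→φ1] = [379, 385, 279, 302]
r6 m[X7→φ2] = [1, 1, 1, 1]
r6 m[X0→φ0] = [1, 6, 8, 3]
r6 m[X0→φ4] = [479000, 351820, 431840, 518720]
r6 m[X4→φ0] = [1, 1, 1, 1]
r6 m[X11→φ1] = [280, 500, 300, 420]
r6 m[X11→φ2] = [134700, 104250, 55740, 106500]
r6 m[X11→φ3] = [94290, 83400, 116125, 111825]
r6 m[X9→φ3] = [1, 1, 1, 1]
r7 m[φ0→X5] = [379, 385, 279, 302]
r7 m[φ0→X0] = [479000, 351820, 431840, 518720]
r7 m[φ0→X4] = [1429000, 1958440, 1939600, 2273760]
r7 m[φ1→X5] = [2720, 9300, 2380, 7700]
r7 m[φ1→X11] = [6735, 4170, 4645, 5325]
r7 m[φ2→X7] = [2142060, 1518390, 1645380, 2294970]
r7 m[φ2→X11] = [14, 20, 25, 21]
r7 m[φ3→X11] = [20, 25, 12, 20]
r7 m[φ3→X9] = [907915, 1982295, 2653605, 2056985]
r7 m[φ4→X0] = [1, 6, 8, 3]
r7 m[X5→φ0] = [2720, 9300, 2380, 7700]
r7 m[X5→φ1] = [379, 385, 279, 302]
r7 m[X7→φ2] = [1, 1, 1, 1]
r7 m[X0→φ0] = [1, 6, 8, 3]
r7 m[X0→φ4] = [479000, 351820, 431840, 518720]
r7 m[X4→φ0] = [1, 1, 1, 1]
r7 m[X11→φ1] = [280, 500, 300, 420]
r7 m[X11→φ2] = [134700, 104250, 55740, 106500]
r7 m[X11→φ3] = [94290, 83400, 116125, 111825]
r7 m[X9→φ3] = [1, 1, 1, 1]
r8 m[φ0→X5] = [379, 385, 279, 302]
r8 m[φ0→X0] = [479000, 351820, 431840, 518720]
r8 m[φ0→X4] = [1429000, 1958440, 1939600, 2273760]
r8 m[φ1→X5] = [2720, 9300, 2380, 7700]
r8 m[φ1→X11] = [6735, 4170, 4645, 5325]
r8 m[φ2→X7] = [2142060, 1518390, 1645380, 2294970]
r8 m[φ2→X11] = [14, 20, 25, 21]
r8 m[φ3→X11] = [20, 25, 12, 20]
r8 m[φ3→X9] = [907915, 1982295, 2653605, 2056985]
r8 m[φ4→X0] = [1, 6, 8, 3]
r8 m[X5→φ0] = [2720, 9300, 2380, 7700]
r8 m[X5→φ1] = [379, 385, 279, 302]
r8 m[X7→φ2] = [1, 1, 1, 1]
r8 m[X0→φ0] = [1, 6, 8, 3]
r8 m[X0→φ4] = [479000, 351820, 431840, 518720]
r8 m[X4→φ0] = [1, 1, 1, 1]
r8 m[X11→φ1] = [280, 500, 300, 420]
r8 m[X11→φ2] = [134700, 104250, 55740, 106500]
r8 m[X11→φ3] = [94290, 83400, 116125, 111825]
r8 m[X9→φ3] = [1, 1, 1, 1]
fixed point reached at round 8
b[X0] = ⊗ incoming = [479000, 2110920, 3454720, 1556160]

b[X0] = [479000, 2110920, 3454720, 1556160]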